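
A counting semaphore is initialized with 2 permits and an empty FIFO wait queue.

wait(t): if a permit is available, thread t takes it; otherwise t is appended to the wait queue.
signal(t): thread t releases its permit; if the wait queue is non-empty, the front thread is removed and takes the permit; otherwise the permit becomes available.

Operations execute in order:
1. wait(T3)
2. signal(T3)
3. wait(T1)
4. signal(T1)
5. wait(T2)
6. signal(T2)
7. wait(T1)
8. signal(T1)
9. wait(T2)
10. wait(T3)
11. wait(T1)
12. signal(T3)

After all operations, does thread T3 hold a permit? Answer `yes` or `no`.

Answer: no

Derivation:
Step 1: wait(T3) -> count=1 queue=[] holders={T3}
Step 2: signal(T3) -> count=2 queue=[] holders={none}
Step 3: wait(T1) -> count=1 queue=[] holders={T1}
Step 4: signal(T1) -> count=2 queue=[] holders={none}
Step 5: wait(T2) -> count=1 queue=[] holders={T2}
Step 6: signal(T2) -> count=2 queue=[] holders={none}
Step 7: wait(T1) -> count=1 queue=[] holders={T1}
Step 8: signal(T1) -> count=2 queue=[] holders={none}
Step 9: wait(T2) -> count=1 queue=[] holders={T2}
Step 10: wait(T3) -> count=0 queue=[] holders={T2,T3}
Step 11: wait(T1) -> count=0 queue=[T1] holders={T2,T3}
Step 12: signal(T3) -> count=0 queue=[] holders={T1,T2}
Final holders: {T1,T2} -> T3 not in holders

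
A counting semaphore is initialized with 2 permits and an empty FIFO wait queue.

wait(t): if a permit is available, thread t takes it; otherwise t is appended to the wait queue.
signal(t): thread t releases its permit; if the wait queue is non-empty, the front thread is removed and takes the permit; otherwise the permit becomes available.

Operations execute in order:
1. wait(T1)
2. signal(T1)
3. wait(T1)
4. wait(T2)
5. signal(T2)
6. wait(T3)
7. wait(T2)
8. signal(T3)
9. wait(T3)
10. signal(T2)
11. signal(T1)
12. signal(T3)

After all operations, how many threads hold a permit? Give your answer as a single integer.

Step 1: wait(T1) -> count=1 queue=[] holders={T1}
Step 2: signal(T1) -> count=2 queue=[] holders={none}
Step 3: wait(T1) -> count=1 queue=[] holders={T1}
Step 4: wait(T2) -> count=0 queue=[] holders={T1,T2}
Step 5: signal(T2) -> count=1 queue=[] holders={T1}
Step 6: wait(T3) -> count=0 queue=[] holders={T1,T3}
Step 7: wait(T2) -> count=0 queue=[T2] holders={T1,T3}
Step 8: signal(T3) -> count=0 queue=[] holders={T1,T2}
Step 9: wait(T3) -> count=0 queue=[T3] holders={T1,T2}
Step 10: signal(T2) -> count=0 queue=[] holders={T1,T3}
Step 11: signal(T1) -> count=1 queue=[] holders={T3}
Step 12: signal(T3) -> count=2 queue=[] holders={none}
Final holders: {none} -> 0 thread(s)

Answer: 0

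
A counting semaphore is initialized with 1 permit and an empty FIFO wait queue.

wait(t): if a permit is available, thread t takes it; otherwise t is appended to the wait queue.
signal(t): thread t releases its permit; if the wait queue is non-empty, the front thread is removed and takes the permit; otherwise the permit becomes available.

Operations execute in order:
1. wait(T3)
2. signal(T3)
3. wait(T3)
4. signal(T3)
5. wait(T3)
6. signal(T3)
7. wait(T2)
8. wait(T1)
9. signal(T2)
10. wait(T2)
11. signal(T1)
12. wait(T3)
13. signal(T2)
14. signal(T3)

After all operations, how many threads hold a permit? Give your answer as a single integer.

Step 1: wait(T3) -> count=0 queue=[] holders={T3}
Step 2: signal(T3) -> count=1 queue=[] holders={none}
Step 3: wait(T3) -> count=0 queue=[] holders={T3}
Step 4: signal(T3) -> count=1 queue=[] holders={none}
Step 5: wait(T3) -> count=0 queue=[] holders={T3}
Step 6: signal(T3) -> count=1 queue=[] holders={none}
Step 7: wait(T2) -> count=0 queue=[] holders={T2}
Step 8: wait(T1) -> count=0 queue=[T1] holders={T2}
Step 9: signal(T2) -> count=0 queue=[] holders={T1}
Step 10: wait(T2) -> count=0 queue=[T2] holders={T1}
Step 11: signal(T1) -> count=0 queue=[] holders={T2}
Step 12: wait(T3) -> count=0 queue=[T3] holders={T2}
Step 13: signal(T2) -> count=0 queue=[] holders={T3}
Step 14: signal(T3) -> count=1 queue=[] holders={none}
Final holders: {none} -> 0 thread(s)

Answer: 0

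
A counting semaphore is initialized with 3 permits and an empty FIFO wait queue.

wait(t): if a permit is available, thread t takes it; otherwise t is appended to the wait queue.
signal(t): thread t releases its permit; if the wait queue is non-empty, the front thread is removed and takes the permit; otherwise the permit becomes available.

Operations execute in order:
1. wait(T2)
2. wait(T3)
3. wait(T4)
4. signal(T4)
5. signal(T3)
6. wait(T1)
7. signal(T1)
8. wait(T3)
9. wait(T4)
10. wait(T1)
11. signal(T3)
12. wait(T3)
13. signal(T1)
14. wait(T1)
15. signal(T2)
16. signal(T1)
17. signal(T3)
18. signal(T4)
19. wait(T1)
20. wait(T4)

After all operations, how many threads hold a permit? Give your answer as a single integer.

Answer: 2

Derivation:
Step 1: wait(T2) -> count=2 queue=[] holders={T2}
Step 2: wait(T3) -> count=1 queue=[] holders={T2,T3}
Step 3: wait(T4) -> count=0 queue=[] holders={T2,T3,T4}
Step 4: signal(T4) -> count=1 queue=[] holders={T2,T3}
Step 5: signal(T3) -> count=2 queue=[] holders={T2}
Step 6: wait(T1) -> count=1 queue=[] holders={T1,T2}
Step 7: signal(T1) -> count=2 queue=[] holders={T2}
Step 8: wait(T3) -> count=1 queue=[] holders={T2,T3}
Step 9: wait(T4) -> count=0 queue=[] holders={T2,T3,T4}
Step 10: wait(T1) -> count=0 queue=[T1] holders={T2,T3,T4}
Step 11: signal(T3) -> count=0 queue=[] holders={T1,T2,T4}
Step 12: wait(T3) -> count=0 queue=[T3] holders={T1,T2,T4}
Step 13: signal(T1) -> count=0 queue=[] holders={T2,T3,T4}
Step 14: wait(T1) -> count=0 queue=[T1] holders={T2,T3,T4}
Step 15: signal(T2) -> count=0 queue=[] holders={T1,T3,T4}
Step 16: signal(T1) -> count=1 queue=[] holders={T3,T4}
Step 17: signal(T3) -> count=2 queue=[] holders={T4}
Step 18: signal(T4) -> count=3 queue=[] holders={none}
Step 19: wait(T1) -> count=2 queue=[] holders={T1}
Step 20: wait(T4) -> count=1 queue=[] holders={T1,T4}
Final holders: {T1,T4} -> 2 thread(s)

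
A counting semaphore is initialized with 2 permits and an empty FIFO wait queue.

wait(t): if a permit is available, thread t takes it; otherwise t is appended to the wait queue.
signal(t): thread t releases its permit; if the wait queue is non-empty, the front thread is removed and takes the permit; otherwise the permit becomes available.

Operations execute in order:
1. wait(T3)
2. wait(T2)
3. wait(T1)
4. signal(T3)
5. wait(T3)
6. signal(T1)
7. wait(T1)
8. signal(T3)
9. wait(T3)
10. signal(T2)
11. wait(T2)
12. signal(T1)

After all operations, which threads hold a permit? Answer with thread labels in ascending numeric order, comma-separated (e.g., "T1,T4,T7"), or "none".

Step 1: wait(T3) -> count=1 queue=[] holders={T3}
Step 2: wait(T2) -> count=0 queue=[] holders={T2,T3}
Step 3: wait(T1) -> count=0 queue=[T1] holders={T2,T3}
Step 4: signal(T3) -> count=0 queue=[] holders={T1,T2}
Step 5: wait(T3) -> count=0 queue=[T3] holders={T1,T2}
Step 6: signal(T1) -> count=0 queue=[] holders={T2,T3}
Step 7: wait(T1) -> count=0 queue=[T1] holders={T2,T3}
Step 8: signal(T3) -> count=0 queue=[] holders={T1,T2}
Step 9: wait(T3) -> count=0 queue=[T3] holders={T1,T2}
Step 10: signal(T2) -> count=0 queue=[] holders={T1,T3}
Step 11: wait(T2) -> count=0 queue=[T2] holders={T1,T3}
Step 12: signal(T1) -> count=0 queue=[] holders={T2,T3}
Final holders: T2,T3

Answer: T2,T3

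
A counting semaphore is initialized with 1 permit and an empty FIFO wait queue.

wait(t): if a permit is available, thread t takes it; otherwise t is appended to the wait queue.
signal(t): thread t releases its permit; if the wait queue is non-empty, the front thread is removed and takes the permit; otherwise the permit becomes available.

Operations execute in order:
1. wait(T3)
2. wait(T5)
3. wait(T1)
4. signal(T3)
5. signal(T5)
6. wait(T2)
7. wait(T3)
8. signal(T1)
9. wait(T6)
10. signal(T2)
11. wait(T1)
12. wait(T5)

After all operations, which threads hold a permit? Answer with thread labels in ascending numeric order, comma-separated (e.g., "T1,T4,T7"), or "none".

Step 1: wait(T3) -> count=0 queue=[] holders={T3}
Step 2: wait(T5) -> count=0 queue=[T5] holders={T3}
Step 3: wait(T1) -> count=0 queue=[T5,T1] holders={T3}
Step 4: signal(T3) -> count=0 queue=[T1] holders={T5}
Step 5: signal(T5) -> count=0 queue=[] holders={T1}
Step 6: wait(T2) -> count=0 queue=[T2] holders={T1}
Step 7: wait(T3) -> count=0 queue=[T2,T3] holders={T1}
Step 8: signal(T1) -> count=0 queue=[T3] holders={T2}
Step 9: wait(T6) -> count=0 queue=[T3,T6] holders={T2}
Step 10: signal(T2) -> count=0 queue=[T6] holders={T3}
Step 11: wait(T1) -> count=0 queue=[T6,T1] holders={T3}
Step 12: wait(T5) -> count=0 queue=[T6,T1,T5] holders={T3}
Final holders: T3

Answer: T3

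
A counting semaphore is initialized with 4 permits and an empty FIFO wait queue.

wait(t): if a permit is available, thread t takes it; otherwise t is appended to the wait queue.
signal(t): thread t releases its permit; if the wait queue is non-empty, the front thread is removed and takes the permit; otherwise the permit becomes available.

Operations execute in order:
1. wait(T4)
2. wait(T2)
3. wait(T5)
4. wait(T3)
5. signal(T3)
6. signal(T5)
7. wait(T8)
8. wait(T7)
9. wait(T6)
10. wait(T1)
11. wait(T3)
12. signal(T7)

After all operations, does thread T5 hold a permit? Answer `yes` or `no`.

Step 1: wait(T4) -> count=3 queue=[] holders={T4}
Step 2: wait(T2) -> count=2 queue=[] holders={T2,T4}
Step 3: wait(T5) -> count=1 queue=[] holders={T2,T4,T5}
Step 4: wait(T3) -> count=0 queue=[] holders={T2,T3,T4,T5}
Step 5: signal(T3) -> count=1 queue=[] holders={T2,T4,T5}
Step 6: signal(T5) -> count=2 queue=[] holders={T2,T4}
Step 7: wait(T8) -> count=1 queue=[] holders={T2,T4,T8}
Step 8: wait(T7) -> count=0 queue=[] holders={T2,T4,T7,T8}
Step 9: wait(T6) -> count=0 queue=[T6] holders={T2,T4,T7,T8}
Step 10: wait(T1) -> count=0 queue=[T6,T1] holders={T2,T4,T7,T8}
Step 11: wait(T3) -> count=0 queue=[T6,T1,T3] holders={T2,T4,T7,T8}
Step 12: signal(T7) -> count=0 queue=[T1,T3] holders={T2,T4,T6,T8}
Final holders: {T2,T4,T6,T8} -> T5 not in holders

Answer: no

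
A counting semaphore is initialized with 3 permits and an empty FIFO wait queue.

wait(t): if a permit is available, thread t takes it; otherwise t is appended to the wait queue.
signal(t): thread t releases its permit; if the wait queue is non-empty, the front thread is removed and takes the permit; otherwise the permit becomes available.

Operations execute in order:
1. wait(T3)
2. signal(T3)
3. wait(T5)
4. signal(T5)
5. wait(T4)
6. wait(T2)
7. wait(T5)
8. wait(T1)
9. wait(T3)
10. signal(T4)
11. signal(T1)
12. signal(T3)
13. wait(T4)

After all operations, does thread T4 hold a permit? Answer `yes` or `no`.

Step 1: wait(T3) -> count=2 queue=[] holders={T3}
Step 2: signal(T3) -> count=3 queue=[] holders={none}
Step 3: wait(T5) -> count=2 queue=[] holders={T5}
Step 4: signal(T5) -> count=3 queue=[] holders={none}
Step 5: wait(T4) -> count=2 queue=[] holders={T4}
Step 6: wait(T2) -> count=1 queue=[] holders={T2,T4}
Step 7: wait(T5) -> count=0 queue=[] holders={T2,T4,T5}
Step 8: wait(T1) -> count=0 queue=[T1] holders={T2,T4,T5}
Step 9: wait(T3) -> count=0 queue=[T1,T3] holders={T2,T4,T5}
Step 10: signal(T4) -> count=0 queue=[T3] holders={T1,T2,T5}
Step 11: signal(T1) -> count=0 queue=[] holders={T2,T3,T5}
Step 12: signal(T3) -> count=1 queue=[] holders={T2,T5}
Step 13: wait(T4) -> count=0 queue=[] holders={T2,T4,T5}
Final holders: {T2,T4,T5} -> T4 in holders

Answer: yes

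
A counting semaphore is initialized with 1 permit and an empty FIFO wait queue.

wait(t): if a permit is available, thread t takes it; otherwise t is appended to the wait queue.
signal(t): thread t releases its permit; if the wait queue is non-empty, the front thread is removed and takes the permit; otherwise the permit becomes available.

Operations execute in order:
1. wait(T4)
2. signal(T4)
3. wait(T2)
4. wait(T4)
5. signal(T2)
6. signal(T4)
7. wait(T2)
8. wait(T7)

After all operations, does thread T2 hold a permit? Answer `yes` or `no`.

Step 1: wait(T4) -> count=0 queue=[] holders={T4}
Step 2: signal(T4) -> count=1 queue=[] holders={none}
Step 3: wait(T2) -> count=0 queue=[] holders={T2}
Step 4: wait(T4) -> count=0 queue=[T4] holders={T2}
Step 5: signal(T2) -> count=0 queue=[] holders={T4}
Step 6: signal(T4) -> count=1 queue=[] holders={none}
Step 7: wait(T2) -> count=0 queue=[] holders={T2}
Step 8: wait(T7) -> count=0 queue=[T7] holders={T2}
Final holders: {T2} -> T2 in holders

Answer: yes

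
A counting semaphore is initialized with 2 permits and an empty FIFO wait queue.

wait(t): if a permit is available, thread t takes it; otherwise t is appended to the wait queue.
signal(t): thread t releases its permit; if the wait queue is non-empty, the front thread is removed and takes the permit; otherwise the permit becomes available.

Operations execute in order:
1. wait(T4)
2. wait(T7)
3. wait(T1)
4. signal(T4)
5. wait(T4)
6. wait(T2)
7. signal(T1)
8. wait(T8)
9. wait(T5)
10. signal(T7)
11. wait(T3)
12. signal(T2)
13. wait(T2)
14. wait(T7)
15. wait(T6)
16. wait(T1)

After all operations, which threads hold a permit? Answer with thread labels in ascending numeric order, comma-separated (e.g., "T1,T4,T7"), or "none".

Answer: T4,T8

Derivation:
Step 1: wait(T4) -> count=1 queue=[] holders={T4}
Step 2: wait(T7) -> count=0 queue=[] holders={T4,T7}
Step 3: wait(T1) -> count=0 queue=[T1] holders={T4,T7}
Step 4: signal(T4) -> count=0 queue=[] holders={T1,T7}
Step 5: wait(T4) -> count=0 queue=[T4] holders={T1,T7}
Step 6: wait(T2) -> count=0 queue=[T4,T2] holders={T1,T7}
Step 7: signal(T1) -> count=0 queue=[T2] holders={T4,T7}
Step 8: wait(T8) -> count=0 queue=[T2,T8] holders={T4,T7}
Step 9: wait(T5) -> count=0 queue=[T2,T8,T5] holders={T4,T7}
Step 10: signal(T7) -> count=0 queue=[T8,T5] holders={T2,T4}
Step 11: wait(T3) -> count=0 queue=[T8,T5,T3] holders={T2,T4}
Step 12: signal(T2) -> count=0 queue=[T5,T3] holders={T4,T8}
Step 13: wait(T2) -> count=0 queue=[T5,T3,T2] holders={T4,T8}
Step 14: wait(T7) -> count=0 queue=[T5,T3,T2,T7] holders={T4,T8}
Step 15: wait(T6) -> count=0 queue=[T5,T3,T2,T7,T6] holders={T4,T8}
Step 16: wait(T1) -> count=0 queue=[T5,T3,T2,T7,T6,T1] holders={T4,T8}
Final holders: T4,T8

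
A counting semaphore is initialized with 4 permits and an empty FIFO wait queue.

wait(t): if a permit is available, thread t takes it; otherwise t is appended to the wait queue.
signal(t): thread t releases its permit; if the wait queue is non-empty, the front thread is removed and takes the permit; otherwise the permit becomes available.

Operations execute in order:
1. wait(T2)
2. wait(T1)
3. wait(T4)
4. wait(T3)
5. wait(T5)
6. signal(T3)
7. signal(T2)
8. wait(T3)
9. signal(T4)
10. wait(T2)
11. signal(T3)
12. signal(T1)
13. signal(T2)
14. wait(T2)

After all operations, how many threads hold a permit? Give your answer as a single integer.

Step 1: wait(T2) -> count=3 queue=[] holders={T2}
Step 2: wait(T1) -> count=2 queue=[] holders={T1,T2}
Step 3: wait(T4) -> count=1 queue=[] holders={T1,T2,T4}
Step 4: wait(T3) -> count=0 queue=[] holders={T1,T2,T3,T4}
Step 5: wait(T5) -> count=0 queue=[T5] holders={T1,T2,T3,T4}
Step 6: signal(T3) -> count=0 queue=[] holders={T1,T2,T4,T5}
Step 7: signal(T2) -> count=1 queue=[] holders={T1,T4,T5}
Step 8: wait(T3) -> count=0 queue=[] holders={T1,T3,T4,T5}
Step 9: signal(T4) -> count=1 queue=[] holders={T1,T3,T5}
Step 10: wait(T2) -> count=0 queue=[] holders={T1,T2,T3,T5}
Step 11: signal(T3) -> count=1 queue=[] holders={T1,T2,T5}
Step 12: signal(T1) -> count=2 queue=[] holders={T2,T5}
Step 13: signal(T2) -> count=3 queue=[] holders={T5}
Step 14: wait(T2) -> count=2 queue=[] holders={T2,T5}
Final holders: {T2,T5} -> 2 thread(s)

Answer: 2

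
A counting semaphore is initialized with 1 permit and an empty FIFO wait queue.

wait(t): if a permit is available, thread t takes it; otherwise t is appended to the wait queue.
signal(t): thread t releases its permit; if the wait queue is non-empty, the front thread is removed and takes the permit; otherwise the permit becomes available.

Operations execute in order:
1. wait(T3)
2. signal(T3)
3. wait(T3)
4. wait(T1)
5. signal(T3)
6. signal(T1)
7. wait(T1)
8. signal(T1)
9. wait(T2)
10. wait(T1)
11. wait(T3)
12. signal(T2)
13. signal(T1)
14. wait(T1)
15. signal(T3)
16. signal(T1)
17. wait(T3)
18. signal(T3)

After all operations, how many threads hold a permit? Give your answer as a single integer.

Answer: 0

Derivation:
Step 1: wait(T3) -> count=0 queue=[] holders={T3}
Step 2: signal(T3) -> count=1 queue=[] holders={none}
Step 3: wait(T3) -> count=0 queue=[] holders={T3}
Step 4: wait(T1) -> count=0 queue=[T1] holders={T3}
Step 5: signal(T3) -> count=0 queue=[] holders={T1}
Step 6: signal(T1) -> count=1 queue=[] holders={none}
Step 7: wait(T1) -> count=0 queue=[] holders={T1}
Step 8: signal(T1) -> count=1 queue=[] holders={none}
Step 9: wait(T2) -> count=0 queue=[] holders={T2}
Step 10: wait(T1) -> count=0 queue=[T1] holders={T2}
Step 11: wait(T3) -> count=0 queue=[T1,T3] holders={T2}
Step 12: signal(T2) -> count=0 queue=[T3] holders={T1}
Step 13: signal(T1) -> count=0 queue=[] holders={T3}
Step 14: wait(T1) -> count=0 queue=[T1] holders={T3}
Step 15: signal(T3) -> count=0 queue=[] holders={T1}
Step 16: signal(T1) -> count=1 queue=[] holders={none}
Step 17: wait(T3) -> count=0 queue=[] holders={T3}
Step 18: signal(T3) -> count=1 queue=[] holders={none}
Final holders: {none} -> 0 thread(s)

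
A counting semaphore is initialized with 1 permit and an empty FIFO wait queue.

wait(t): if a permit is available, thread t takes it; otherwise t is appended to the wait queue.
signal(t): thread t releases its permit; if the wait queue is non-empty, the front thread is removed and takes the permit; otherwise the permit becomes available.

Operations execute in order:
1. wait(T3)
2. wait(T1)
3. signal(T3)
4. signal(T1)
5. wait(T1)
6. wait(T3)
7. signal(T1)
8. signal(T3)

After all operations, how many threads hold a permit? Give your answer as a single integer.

Step 1: wait(T3) -> count=0 queue=[] holders={T3}
Step 2: wait(T1) -> count=0 queue=[T1] holders={T3}
Step 3: signal(T3) -> count=0 queue=[] holders={T1}
Step 4: signal(T1) -> count=1 queue=[] holders={none}
Step 5: wait(T1) -> count=0 queue=[] holders={T1}
Step 6: wait(T3) -> count=0 queue=[T3] holders={T1}
Step 7: signal(T1) -> count=0 queue=[] holders={T3}
Step 8: signal(T3) -> count=1 queue=[] holders={none}
Final holders: {none} -> 0 thread(s)

Answer: 0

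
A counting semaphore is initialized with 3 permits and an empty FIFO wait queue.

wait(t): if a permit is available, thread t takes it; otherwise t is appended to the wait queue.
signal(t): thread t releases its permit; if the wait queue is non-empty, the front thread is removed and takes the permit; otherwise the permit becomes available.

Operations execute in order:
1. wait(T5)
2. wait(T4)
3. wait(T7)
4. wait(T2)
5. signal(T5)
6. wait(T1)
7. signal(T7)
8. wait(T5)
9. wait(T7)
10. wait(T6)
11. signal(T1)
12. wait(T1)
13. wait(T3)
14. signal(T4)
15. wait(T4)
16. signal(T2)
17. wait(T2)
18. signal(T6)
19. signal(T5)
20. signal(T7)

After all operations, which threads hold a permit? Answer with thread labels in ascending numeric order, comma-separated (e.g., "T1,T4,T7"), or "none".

Answer: T1,T3,T4

Derivation:
Step 1: wait(T5) -> count=2 queue=[] holders={T5}
Step 2: wait(T4) -> count=1 queue=[] holders={T4,T5}
Step 3: wait(T7) -> count=0 queue=[] holders={T4,T5,T7}
Step 4: wait(T2) -> count=0 queue=[T2] holders={T4,T5,T7}
Step 5: signal(T5) -> count=0 queue=[] holders={T2,T4,T7}
Step 6: wait(T1) -> count=0 queue=[T1] holders={T2,T4,T7}
Step 7: signal(T7) -> count=0 queue=[] holders={T1,T2,T4}
Step 8: wait(T5) -> count=0 queue=[T5] holders={T1,T2,T4}
Step 9: wait(T7) -> count=0 queue=[T5,T7] holders={T1,T2,T4}
Step 10: wait(T6) -> count=0 queue=[T5,T7,T6] holders={T1,T2,T4}
Step 11: signal(T1) -> count=0 queue=[T7,T6] holders={T2,T4,T5}
Step 12: wait(T1) -> count=0 queue=[T7,T6,T1] holders={T2,T4,T5}
Step 13: wait(T3) -> count=0 queue=[T7,T6,T1,T3] holders={T2,T4,T5}
Step 14: signal(T4) -> count=0 queue=[T6,T1,T3] holders={T2,T5,T7}
Step 15: wait(T4) -> count=0 queue=[T6,T1,T3,T4] holders={T2,T5,T7}
Step 16: signal(T2) -> count=0 queue=[T1,T3,T4] holders={T5,T6,T7}
Step 17: wait(T2) -> count=0 queue=[T1,T3,T4,T2] holders={T5,T6,T7}
Step 18: signal(T6) -> count=0 queue=[T3,T4,T2] holders={T1,T5,T7}
Step 19: signal(T5) -> count=0 queue=[T4,T2] holders={T1,T3,T7}
Step 20: signal(T7) -> count=0 queue=[T2] holders={T1,T3,T4}
Final holders: T1,T3,T4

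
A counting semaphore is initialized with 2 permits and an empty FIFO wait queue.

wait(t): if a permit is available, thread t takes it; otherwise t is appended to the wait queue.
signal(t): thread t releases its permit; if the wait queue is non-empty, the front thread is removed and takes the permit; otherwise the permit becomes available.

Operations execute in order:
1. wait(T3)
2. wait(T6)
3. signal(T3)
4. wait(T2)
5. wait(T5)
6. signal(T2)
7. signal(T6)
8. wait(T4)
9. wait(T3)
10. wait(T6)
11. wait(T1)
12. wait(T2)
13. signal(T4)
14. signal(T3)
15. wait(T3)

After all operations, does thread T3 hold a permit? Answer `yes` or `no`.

Answer: no

Derivation:
Step 1: wait(T3) -> count=1 queue=[] holders={T3}
Step 2: wait(T6) -> count=0 queue=[] holders={T3,T6}
Step 3: signal(T3) -> count=1 queue=[] holders={T6}
Step 4: wait(T2) -> count=0 queue=[] holders={T2,T6}
Step 5: wait(T5) -> count=0 queue=[T5] holders={T2,T6}
Step 6: signal(T2) -> count=0 queue=[] holders={T5,T6}
Step 7: signal(T6) -> count=1 queue=[] holders={T5}
Step 8: wait(T4) -> count=0 queue=[] holders={T4,T5}
Step 9: wait(T3) -> count=0 queue=[T3] holders={T4,T5}
Step 10: wait(T6) -> count=0 queue=[T3,T6] holders={T4,T5}
Step 11: wait(T1) -> count=0 queue=[T3,T6,T1] holders={T4,T5}
Step 12: wait(T2) -> count=0 queue=[T3,T6,T1,T2] holders={T4,T5}
Step 13: signal(T4) -> count=0 queue=[T6,T1,T2] holders={T3,T5}
Step 14: signal(T3) -> count=0 queue=[T1,T2] holders={T5,T6}
Step 15: wait(T3) -> count=0 queue=[T1,T2,T3] holders={T5,T6}
Final holders: {T5,T6} -> T3 not in holders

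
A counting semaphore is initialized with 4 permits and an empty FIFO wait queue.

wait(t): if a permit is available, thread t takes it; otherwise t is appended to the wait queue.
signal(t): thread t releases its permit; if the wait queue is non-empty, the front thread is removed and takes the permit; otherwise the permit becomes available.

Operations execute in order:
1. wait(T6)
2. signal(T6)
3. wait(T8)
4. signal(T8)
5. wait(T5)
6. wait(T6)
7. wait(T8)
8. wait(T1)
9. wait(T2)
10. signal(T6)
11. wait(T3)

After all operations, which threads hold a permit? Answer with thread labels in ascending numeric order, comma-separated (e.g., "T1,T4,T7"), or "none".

Step 1: wait(T6) -> count=3 queue=[] holders={T6}
Step 2: signal(T6) -> count=4 queue=[] holders={none}
Step 3: wait(T8) -> count=3 queue=[] holders={T8}
Step 4: signal(T8) -> count=4 queue=[] holders={none}
Step 5: wait(T5) -> count=3 queue=[] holders={T5}
Step 6: wait(T6) -> count=2 queue=[] holders={T5,T6}
Step 7: wait(T8) -> count=1 queue=[] holders={T5,T6,T8}
Step 8: wait(T1) -> count=0 queue=[] holders={T1,T5,T6,T8}
Step 9: wait(T2) -> count=0 queue=[T2] holders={T1,T5,T6,T8}
Step 10: signal(T6) -> count=0 queue=[] holders={T1,T2,T5,T8}
Step 11: wait(T3) -> count=0 queue=[T3] holders={T1,T2,T5,T8}
Final holders: T1,T2,T5,T8

Answer: T1,T2,T5,T8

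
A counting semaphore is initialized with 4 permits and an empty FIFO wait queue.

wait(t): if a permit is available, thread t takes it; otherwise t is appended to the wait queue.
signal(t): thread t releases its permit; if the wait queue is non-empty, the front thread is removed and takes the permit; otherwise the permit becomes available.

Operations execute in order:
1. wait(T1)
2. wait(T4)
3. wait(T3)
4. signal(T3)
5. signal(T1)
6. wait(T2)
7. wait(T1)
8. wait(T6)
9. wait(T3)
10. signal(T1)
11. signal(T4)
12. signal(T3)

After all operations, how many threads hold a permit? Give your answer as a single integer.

Step 1: wait(T1) -> count=3 queue=[] holders={T1}
Step 2: wait(T4) -> count=2 queue=[] holders={T1,T4}
Step 3: wait(T3) -> count=1 queue=[] holders={T1,T3,T4}
Step 4: signal(T3) -> count=2 queue=[] holders={T1,T4}
Step 5: signal(T1) -> count=3 queue=[] holders={T4}
Step 6: wait(T2) -> count=2 queue=[] holders={T2,T4}
Step 7: wait(T1) -> count=1 queue=[] holders={T1,T2,T4}
Step 8: wait(T6) -> count=0 queue=[] holders={T1,T2,T4,T6}
Step 9: wait(T3) -> count=0 queue=[T3] holders={T1,T2,T4,T6}
Step 10: signal(T1) -> count=0 queue=[] holders={T2,T3,T4,T6}
Step 11: signal(T4) -> count=1 queue=[] holders={T2,T3,T6}
Step 12: signal(T3) -> count=2 queue=[] holders={T2,T6}
Final holders: {T2,T6} -> 2 thread(s)

Answer: 2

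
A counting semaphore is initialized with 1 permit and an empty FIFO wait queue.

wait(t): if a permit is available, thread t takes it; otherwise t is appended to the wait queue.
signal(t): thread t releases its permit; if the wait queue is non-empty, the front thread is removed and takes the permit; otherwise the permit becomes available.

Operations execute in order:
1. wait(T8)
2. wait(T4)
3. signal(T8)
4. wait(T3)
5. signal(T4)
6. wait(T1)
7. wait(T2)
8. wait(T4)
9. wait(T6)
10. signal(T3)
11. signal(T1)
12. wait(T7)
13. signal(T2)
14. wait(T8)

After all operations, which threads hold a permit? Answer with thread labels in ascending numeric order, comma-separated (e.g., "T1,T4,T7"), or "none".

Answer: T4

Derivation:
Step 1: wait(T8) -> count=0 queue=[] holders={T8}
Step 2: wait(T4) -> count=0 queue=[T4] holders={T8}
Step 3: signal(T8) -> count=0 queue=[] holders={T4}
Step 4: wait(T3) -> count=0 queue=[T3] holders={T4}
Step 5: signal(T4) -> count=0 queue=[] holders={T3}
Step 6: wait(T1) -> count=0 queue=[T1] holders={T3}
Step 7: wait(T2) -> count=0 queue=[T1,T2] holders={T3}
Step 8: wait(T4) -> count=0 queue=[T1,T2,T4] holders={T3}
Step 9: wait(T6) -> count=0 queue=[T1,T2,T4,T6] holders={T3}
Step 10: signal(T3) -> count=0 queue=[T2,T4,T6] holders={T1}
Step 11: signal(T1) -> count=0 queue=[T4,T6] holders={T2}
Step 12: wait(T7) -> count=0 queue=[T4,T6,T7] holders={T2}
Step 13: signal(T2) -> count=0 queue=[T6,T7] holders={T4}
Step 14: wait(T8) -> count=0 queue=[T6,T7,T8] holders={T4}
Final holders: T4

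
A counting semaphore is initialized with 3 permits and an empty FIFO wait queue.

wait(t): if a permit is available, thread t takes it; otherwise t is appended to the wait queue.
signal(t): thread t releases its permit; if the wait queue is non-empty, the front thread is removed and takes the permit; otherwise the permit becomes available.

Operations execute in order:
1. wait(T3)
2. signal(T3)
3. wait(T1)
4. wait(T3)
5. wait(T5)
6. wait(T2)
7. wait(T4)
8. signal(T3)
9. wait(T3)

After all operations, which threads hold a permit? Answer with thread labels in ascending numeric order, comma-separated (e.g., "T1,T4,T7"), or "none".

Step 1: wait(T3) -> count=2 queue=[] holders={T3}
Step 2: signal(T3) -> count=3 queue=[] holders={none}
Step 3: wait(T1) -> count=2 queue=[] holders={T1}
Step 4: wait(T3) -> count=1 queue=[] holders={T1,T3}
Step 5: wait(T5) -> count=0 queue=[] holders={T1,T3,T5}
Step 6: wait(T2) -> count=0 queue=[T2] holders={T1,T3,T5}
Step 7: wait(T4) -> count=0 queue=[T2,T4] holders={T1,T3,T5}
Step 8: signal(T3) -> count=0 queue=[T4] holders={T1,T2,T5}
Step 9: wait(T3) -> count=0 queue=[T4,T3] holders={T1,T2,T5}
Final holders: T1,T2,T5

Answer: T1,T2,T5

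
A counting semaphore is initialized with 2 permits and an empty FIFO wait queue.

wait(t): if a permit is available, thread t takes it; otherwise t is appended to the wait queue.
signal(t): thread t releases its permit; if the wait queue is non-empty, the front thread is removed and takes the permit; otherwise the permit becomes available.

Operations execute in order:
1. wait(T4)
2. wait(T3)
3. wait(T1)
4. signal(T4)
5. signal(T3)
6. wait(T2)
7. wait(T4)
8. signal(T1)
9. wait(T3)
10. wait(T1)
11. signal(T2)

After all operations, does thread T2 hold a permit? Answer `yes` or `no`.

Answer: no

Derivation:
Step 1: wait(T4) -> count=1 queue=[] holders={T4}
Step 2: wait(T3) -> count=0 queue=[] holders={T3,T4}
Step 3: wait(T1) -> count=0 queue=[T1] holders={T3,T4}
Step 4: signal(T4) -> count=0 queue=[] holders={T1,T3}
Step 5: signal(T3) -> count=1 queue=[] holders={T1}
Step 6: wait(T2) -> count=0 queue=[] holders={T1,T2}
Step 7: wait(T4) -> count=0 queue=[T4] holders={T1,T2}
Step 8: signal(T1) -> count=0 queue=[] holders={T2,T4}
Step 9: wait(T3) -> count=0 queue=[T3] holders={T2,T4}
Step 10: wait(T1) -> count=0 queue=[T3,T1] holders={T2,T4}
Step 11: signal(T2) -> count=0 queue=[T1] holders={T3,T4}
Final holders: {T3,T4} -> T2 not in holders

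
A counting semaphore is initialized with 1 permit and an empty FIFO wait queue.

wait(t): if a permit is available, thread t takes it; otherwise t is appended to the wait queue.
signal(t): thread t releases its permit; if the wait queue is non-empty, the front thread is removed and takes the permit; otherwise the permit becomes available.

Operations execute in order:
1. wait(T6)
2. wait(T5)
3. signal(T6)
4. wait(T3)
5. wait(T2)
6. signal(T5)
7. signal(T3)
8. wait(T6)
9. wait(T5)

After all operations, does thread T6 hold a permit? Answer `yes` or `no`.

Answer: no

Derivation:
Step 1: wait(T6) -> count=0 queue=[] holders={T6}
Step 2: wait(T5) -> count=0 queue=[T5] holders={T6}
Step 3: signal(T6) -> count=0 queue=[] holders={T5}
Step 4: wait(T3) -> count=0 queue=[T3] holders={T5}
Step 5: wait(T2) -> count=0 queue=[T3,T2] holders={T5}
Step 6: signal(T5) -> count=0 queue=[T2] holders={T3}
Step 7: signal(T3) -> count=0 queue=[] holders={T2}
Step 8: wait(T6) -> count=0 queue=[T6] holders={T2}
Step 9: wait(T5) -> count=0 queue=[T6,T5] holders={T2}
Final holders: {T2} -> T6 not in holders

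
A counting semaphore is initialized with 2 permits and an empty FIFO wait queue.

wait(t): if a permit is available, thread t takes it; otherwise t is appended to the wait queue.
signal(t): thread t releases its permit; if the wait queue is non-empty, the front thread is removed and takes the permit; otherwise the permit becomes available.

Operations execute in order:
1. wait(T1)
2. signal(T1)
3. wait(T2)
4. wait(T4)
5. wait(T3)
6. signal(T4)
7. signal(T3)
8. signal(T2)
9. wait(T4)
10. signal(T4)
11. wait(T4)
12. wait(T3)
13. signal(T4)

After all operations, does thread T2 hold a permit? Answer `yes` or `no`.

Step 1: wait(T1) -> count=1 queue=[] holders={T1}
Step 2: signal(T1) -> count=2 queue=[] holders={none}
Step 3: wait(T2) -> count=1 queue=[] holders={T2}
Step 4: wait(T4) -> count=0 queue=[] holders={T2,T4}
Step 5: wait(T3) -> count=0 queue=[T3] holders={T2,T4}
Step 6: signal(T4) -> count=0 queue=[] holders={T2,T3}
Step 7: signal(T3) -> count=1 queue=[] holders={T2}
Step 8: signal(T2) -> count=2 queue=[] holders={none}
Step 9: wait(T4) -> count=1 queue=[] holders={T4}
Step 10: signal(T4) -> count=2 queue=[] holders={none}
Step 11: wait(T4) -> count=1 queue=[] holders={T4}
Step 12: wait(T3) -> count=0 queue=[] holders={T3,T4}
Step 13: signal(T4) -> count=1 queue=[] holders={T3}
Final holders: {T3} -> T2 not in holders

Answer: no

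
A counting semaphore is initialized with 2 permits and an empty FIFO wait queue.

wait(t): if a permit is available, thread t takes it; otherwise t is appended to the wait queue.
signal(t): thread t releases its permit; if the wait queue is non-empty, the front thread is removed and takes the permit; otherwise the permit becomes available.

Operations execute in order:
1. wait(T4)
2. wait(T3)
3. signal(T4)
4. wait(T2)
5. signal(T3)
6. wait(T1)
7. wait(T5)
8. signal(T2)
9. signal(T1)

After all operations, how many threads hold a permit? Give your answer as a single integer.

Answer: 1

Derivation:
Step 1: wait(T4) -> count=1 queue=[] holders={T4}
Step 2: wait(T3) -> count=0 queue=[] holders={T3,T4}
Step 3: signal(T4) -> count=1 queue=[] holders={T3}
Step 4: wait(T2) -> count=0 queue=[] holders={T2,T3}
Step 5: signal(T3) -> count=1 queue=[] holders={T2}
Step 6: wait(T1) -> count=0 queue=[] holders={T1,T2}
Step 7: wait(T5) -> count=0 queue=[T5] holders={T1,T2}
Step 8: signal(T2) -> count=0 queue=[] holders={T1,T5}
Step 9: signal(T1) -> count=1 queue=[] holders={T5}
Final holders: {T5} -> 1 thread(s)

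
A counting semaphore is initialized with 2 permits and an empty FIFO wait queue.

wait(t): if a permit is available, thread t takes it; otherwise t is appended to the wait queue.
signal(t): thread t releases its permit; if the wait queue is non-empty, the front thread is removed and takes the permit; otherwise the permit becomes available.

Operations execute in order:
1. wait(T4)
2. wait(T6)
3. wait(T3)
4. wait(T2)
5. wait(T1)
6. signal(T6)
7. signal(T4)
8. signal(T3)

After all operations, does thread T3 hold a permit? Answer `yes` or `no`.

Step 1: wait(T4) -> count=1 queue=[] holders={T4}
Step 2: wait(T6) -> count=0 queue=[] holders={T4,T6}
Step 3: wait(T3) -> count=0 queue=[T3] holders={T4,T6}
Step 4: wait(T2) -> count=0 queue=[T3,T2] holders={T4,T6}
Step 5: wait(T1) -> count=0 queue=[T3,T2,T1] holders={T4,T6}
Step 6: signal(T6) -> count=0 queue=[T2,T1] holders={T3,T4}
Step 7: signal(T4) -> count=0 queue=[T1] holders={T2,T3}
Step 8: signal(T3) -> count=0 queue=[] holders={T1,T2}
Final holders: {T1,T2} -> T3 not in holders

Answer: no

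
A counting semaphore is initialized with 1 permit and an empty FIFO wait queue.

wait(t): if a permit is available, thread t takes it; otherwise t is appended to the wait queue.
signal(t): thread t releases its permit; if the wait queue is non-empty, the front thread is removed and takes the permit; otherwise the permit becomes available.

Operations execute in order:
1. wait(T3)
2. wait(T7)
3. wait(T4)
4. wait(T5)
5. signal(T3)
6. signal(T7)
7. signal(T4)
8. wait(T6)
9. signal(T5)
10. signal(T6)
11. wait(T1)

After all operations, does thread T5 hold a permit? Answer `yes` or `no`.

Answer: no

Derivation:
Step 1: wait(T3) -> count=0 queue=[] holders={T3}
Step 2: wait(T7) -> count=0 queue=[T7] holders={T3}
Step 3: wait(T4) -> count=0 queue=[T7,T4] holders={T3}
Step 4: wait(T5) -> count=0 queue=[T7,T4,T5] holders={T3}
Step 5: signal(T3) -> count=0 queue=[T4,T5] holders={T7}
Step 6: signal(T7) -> count=0 queue=[T5] holders={T4}
Step 7: signal(T4) -> count=0 queue=[] holders={T5}
Step 8: wait(T6) -> count=0 queue=[T6] holders={T5}
Step 9: signal(T5) -> count=0 queue=[] holders={T6}
Step 10: signal(T6) -> count=1 queue=[] holders={none}
Step 11: wait(T1) -> count=0 queue=[] holders={T1}
Final holders: {T1} -> T5 not in holders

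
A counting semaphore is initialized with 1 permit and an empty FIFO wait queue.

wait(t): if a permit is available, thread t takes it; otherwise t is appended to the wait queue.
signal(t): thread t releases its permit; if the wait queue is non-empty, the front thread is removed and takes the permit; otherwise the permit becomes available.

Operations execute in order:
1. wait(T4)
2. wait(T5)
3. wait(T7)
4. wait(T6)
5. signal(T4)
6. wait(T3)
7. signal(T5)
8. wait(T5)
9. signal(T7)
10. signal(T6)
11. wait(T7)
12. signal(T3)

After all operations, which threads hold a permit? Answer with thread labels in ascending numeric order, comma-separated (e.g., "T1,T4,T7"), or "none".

Answer: T5

Derivation:
Step 1: wait(T4) -> count=0 queue=[] holders={T4}
Step 2: wait(T5) -> count=0 queue=[T5] holders={T4}
Step 3: wait(T7) -> count=0 queue=[T5,T7] holders={T4}
Step 4: wait(T6) -> count=0 queue=[T5,T7,T6] holders={T4}
Step 5: signal(T4) -> count=0 queue=[T7,T6] holders={T5}
Step 6: wait(T3) -> count=0 queue=[T7,T6,T3] holders={T5}
Step 7: signal(T5) -> count=0 queue=[T6,T3] holders={T7}
Step 8: wait(T5) -> count=0 queue=[T6,T3,T5] holders={T7}
Step 9: signal(T7) -> count=0 queue=[T3,T5] holders={T6}
Step 10: signal(T6) -> count=0 queue=[T5] holders={T3}
Step 11: wait(T7) -> count=0 queue=[T5,T7] holders={T3}
Step 12: signal(T3) -> count=0 queue=[T7] holders={T5}
Final holders: T5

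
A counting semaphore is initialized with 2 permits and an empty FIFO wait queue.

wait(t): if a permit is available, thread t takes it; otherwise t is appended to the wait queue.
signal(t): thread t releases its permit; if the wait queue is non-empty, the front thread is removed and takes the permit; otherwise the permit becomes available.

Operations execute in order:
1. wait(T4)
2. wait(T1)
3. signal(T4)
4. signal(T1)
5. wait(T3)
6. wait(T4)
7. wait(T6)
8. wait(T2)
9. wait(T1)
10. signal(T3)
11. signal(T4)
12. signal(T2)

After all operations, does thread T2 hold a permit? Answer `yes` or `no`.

Step 1: wait(T4) -> count=1 queue=[] holders={T4}
Step 2: wait(T1) -> count=0 queue=[] holders={T1,T4}
Step 3: signal(T4) -> count=1 queue=[] holders={T1}
Step 4: signal(T1) -> count=2 queue=[] holders={none}
Step 5: wait(T3) -> count=1 queue=[] holders={T3}
Step 6: wait(T4) -> count=0 queue=[] holders={T3,T4}
Step 7: wait(T6) -> count=0 queue=[T6] holders={T3,T4}
Step 8: wait(T2) -> count=0 queue=[T6,T2] holders={T3,T4}
Step 9: wait(T1) -> count=0 queue=[T6,T2,T1] holders={T3,T4}
Step 10: signal(T3) -> count=0 queue=[T2,T1] holders={T4,T6}
Step 11: signal(T4) -> count=0 queue=[T1] holders={T2,T6}
Step 12: signal(T2) -> count=0 queue=[] holders={T1,T6}
Final holders: {T1,T6} -> T2 not in holders

Answer: no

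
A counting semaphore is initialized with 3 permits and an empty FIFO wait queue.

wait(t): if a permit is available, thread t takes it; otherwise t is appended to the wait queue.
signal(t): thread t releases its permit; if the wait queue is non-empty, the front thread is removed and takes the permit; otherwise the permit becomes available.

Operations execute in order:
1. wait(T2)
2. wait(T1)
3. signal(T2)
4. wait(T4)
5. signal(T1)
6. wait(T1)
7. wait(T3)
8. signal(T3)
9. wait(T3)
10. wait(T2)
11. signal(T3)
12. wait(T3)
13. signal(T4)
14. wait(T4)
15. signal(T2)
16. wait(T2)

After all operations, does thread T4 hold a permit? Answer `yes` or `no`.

Step 1: wait(T2) -> count=2 queue=[] holders={T2}
Step 2: wait(T1) -> count=1 queue=[] holders={T1,T2}
Step 3: signal(T2) -> count=2 queue=[] holders={T1}
Step 4: wait(T4) -> count=1 queue=[] holders={T1,T4}
Step 5: signal(T1) -> count=2 queue=[] holders={T4}
Step 6: wait(T1) -> count=1 queue=[] holders={T1,T4}
Step 7: wait(T3) -> count=0 queue=[] holders={T1,T3,T4}
Step 8: signal(T3) -> count=1 queue=[] holders={T1,T4}
Step 9: wait(T3) -> count=0 queue=[] holders={T1,T3,T4}
Step 10: wait(T2) -> count=0 queue=[T2] holders={T1,T3,T4}
Step 11: signal(T3) -> count=0 queue=[] holders={T1,T2,T4}
Step 12: wait(T3) -> count=0 queue=[T3] holders={T1,T2,T4}
Step 13: signal(T4) -> count=0 queue=[] holders={T1,T2,T3}
Step 14: wait(T4) -> count=0 queue=[T4] holders={T1,T2,T3}
Step 15: signal(T2) -> count=0 queue=[] holders={T1,T3,T4}
Step 16: wait(T2) -> count=0 queue=[T2] holders={T1,T3,T4}
Final holders: {T1,T3,T4} -> T4 in holders

Answer: yes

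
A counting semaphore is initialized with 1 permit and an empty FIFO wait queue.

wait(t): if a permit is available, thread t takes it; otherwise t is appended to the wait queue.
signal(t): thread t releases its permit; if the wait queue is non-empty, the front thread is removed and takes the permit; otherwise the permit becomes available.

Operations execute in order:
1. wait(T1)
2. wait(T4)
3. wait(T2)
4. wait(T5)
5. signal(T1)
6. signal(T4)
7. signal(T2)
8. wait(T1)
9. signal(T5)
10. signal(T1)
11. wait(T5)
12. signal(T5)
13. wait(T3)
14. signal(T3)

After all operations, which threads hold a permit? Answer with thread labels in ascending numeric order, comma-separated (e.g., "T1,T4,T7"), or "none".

Answer: none

Derivation:
Step 1: wait(T1) -> count=0 queue=[] holders={T1}
Step 2: wait(T4) -> count=0 queue=[T4] holders={T1}
Step 3: wait(T2) -> count=0 queue=[T4,T2] holders={T1}
Step 4: wait(T5) -> count=0 queue=[T4,T2,T5] holders={T1}
Step 5: signal(T1) -> count=0 queue=[T2,T5] holders={T4}
Step 6: signal(T4) -> count=0 queue=[T5] holders={T2}
Step 7: signal(T2) -> count=0 queue=[] holders={T5}
Step 8: wait(T1) -> count=0 queue=[T1] holders={T5}
Step 9: signal(T5) -> count=0 queue=[] holders={T1}
Step 10: signal(T1) -> count=1 queue=[] holders={none}
Step 11: wait(T5) -> count=0 queue=[] holders={T5}
Step 12: signal(T5) -> count=1 queue=[] holders={none}
Step 13: wait(T3) -> count=0 queue=[] holders={T3}
Step 14: signal(T3) -> count=1 queue=[] holders={none}
Final holders: none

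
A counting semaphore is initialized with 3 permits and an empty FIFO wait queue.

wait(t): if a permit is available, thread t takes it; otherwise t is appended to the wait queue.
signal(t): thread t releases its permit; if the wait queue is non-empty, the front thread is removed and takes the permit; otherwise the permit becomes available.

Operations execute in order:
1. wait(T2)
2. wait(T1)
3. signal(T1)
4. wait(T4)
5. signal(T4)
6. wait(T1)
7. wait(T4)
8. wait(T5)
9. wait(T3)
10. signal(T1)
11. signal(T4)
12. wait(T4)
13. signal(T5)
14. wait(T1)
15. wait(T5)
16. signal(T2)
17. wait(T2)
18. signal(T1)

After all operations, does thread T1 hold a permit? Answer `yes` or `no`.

Step 1: wait(T2) -> count=2 queue=[] holders={T2}
Step 2: wait(T1) -> count=1 queue=[] holders={T1,T2}
Step 3: signal(T1) -> count=2 queue=[] holders={T2}
Step 4: wait(T4) -> count=1 queue=[] holders={T2,T4}
Step 5: signal(T4) -> count=2 queue=[] holders={T2}
Step 6: wait(T1) -> count=1 queue=[] holders={T1,T2}
Step 7: wait(T4) -> count=0 queue=[] holders={T1,T2,T4}
Step 8: wait(T5) -> count=0 queue=[T5] holders={T1,T2,T4}
Step 9: wait(T3) -> count=0 queue=[T5,T3] holders={T1,T2,T4}
Step 10: signal(T1) -> count=0 queue=[T3] holders={T2,T4,T5}
Step 11: signal(T4) -> count=0 queue=[] holders={T2,T3,T5}
Step 12: wait(T4) -> count=0 queue=[T4] holders={T2,T3,T5}
Step 13: signal(T5) -> count=0 queue=[] holders={T2,T3,T4}
Step 14: wait(T1) -> count=0 queue=[T1] holders={T2,T3,T4}
Step 15: wait(T5) -> count=0 queue=[T1,T5] holders={T2,T3,T4}
Step 16: signal(T2) -> count=0 queue=[T5] holders={T1,T3,T4}
Step 17: wait(T2) -> count=0 queue=[T5,T2] holders={T1,T3,T4}
Step 18: signal(T1) -> count=0 queue=[T2] holders={T3,T4,T5}
Final holders: {T3,T4,T5} -> T1 not in holders

Answer: no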